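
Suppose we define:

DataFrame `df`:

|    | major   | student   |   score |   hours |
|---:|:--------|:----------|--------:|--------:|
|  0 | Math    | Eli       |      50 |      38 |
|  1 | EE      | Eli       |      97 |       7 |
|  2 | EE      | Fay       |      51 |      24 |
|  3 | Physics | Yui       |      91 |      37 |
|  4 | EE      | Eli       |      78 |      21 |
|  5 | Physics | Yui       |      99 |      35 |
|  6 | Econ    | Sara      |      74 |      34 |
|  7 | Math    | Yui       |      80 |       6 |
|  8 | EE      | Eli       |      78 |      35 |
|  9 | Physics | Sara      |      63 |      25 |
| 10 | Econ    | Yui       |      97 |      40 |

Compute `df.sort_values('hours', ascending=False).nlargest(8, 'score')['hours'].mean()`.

26.875

sort by hours descending:
      major student  score  hours
10     Econ     Yui     97     40
0      Math     Eli     50     38
3   Physics     Yui     91     37
5   Physics     Yui     99     35
8        EE     Eli     78     35
6      Econ    Sara     74     34
9   Physics    Sara     63     25
2        EE     Fay     51     24
4        EE     Eli     78     21
1        EE     Eli     97      7
7      Math     Yui     80      6
take 8 rows with largest score:
      major student  score  hours
5   Physics     Yui     99     35
10     Econ     Yui     97     40
1        EE     Eli     97      7
3   Physics     Yui     91     37
7      Math     Yui     80      6
8        EE     Eli     78     35
4        EE     Eli     78     21
6      Econ    Sara     74     34
Then the mean of column 'hours': 26.875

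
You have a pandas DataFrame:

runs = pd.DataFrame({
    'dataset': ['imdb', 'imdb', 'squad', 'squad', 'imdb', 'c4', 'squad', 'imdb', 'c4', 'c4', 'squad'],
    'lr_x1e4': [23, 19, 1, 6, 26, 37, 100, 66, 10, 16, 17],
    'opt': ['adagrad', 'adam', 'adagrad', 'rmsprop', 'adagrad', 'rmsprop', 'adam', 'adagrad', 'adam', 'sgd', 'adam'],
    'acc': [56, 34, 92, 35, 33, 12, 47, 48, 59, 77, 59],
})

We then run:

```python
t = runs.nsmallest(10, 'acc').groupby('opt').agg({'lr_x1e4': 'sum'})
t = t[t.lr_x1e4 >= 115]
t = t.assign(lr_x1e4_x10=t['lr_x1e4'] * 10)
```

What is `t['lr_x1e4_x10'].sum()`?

take 10 rows with smallest acc:
   dataset  lr_x1e4      opt  acc
5       c4       37  rmsprop   12
4     imdb       26  adagrad   33
1     imdb       19     adam   34
3    squad        6  rmsprop   35
6    squad      100     adam   47
7     imdb       66  adagrad   48
0     imdb       23  adagrad   56
8       c4       10     adam   59
10   squad       17     adam   59
9       c4       16      sgd   77
group by opt, sum of lr_x1e4:
         lr_x1e4
opt             
adagrad      115
adam         146
rmsprop       43
sgd           16
filter rows where lr_x1e4 >= 115:
         lr_x1e4
opt             
adagrad      115
adam         146
add column lr_x1e4_x10 = t['lr_x1e4'] * 10:
         lr_x1e4  lr_x1e4_x10
opt                          
adagrad      115         1150
adam         146         1460
Taking the sum of column 'lr_x1e4_x10' gives 2610.

2610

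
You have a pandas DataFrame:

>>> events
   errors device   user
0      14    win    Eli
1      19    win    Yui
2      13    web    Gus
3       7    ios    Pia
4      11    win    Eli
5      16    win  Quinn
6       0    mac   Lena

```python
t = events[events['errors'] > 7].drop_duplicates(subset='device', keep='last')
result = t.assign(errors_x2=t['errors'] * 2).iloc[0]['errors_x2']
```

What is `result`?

filter rows where errors > 7:
   errors device   user
0      14    win    Eli
1      19    win    Yui
2      13    web    Gus
4      11    win    Eli
5      16    win  Quinn
drop duplicate device (keep=last):
   errors device   user
2      13    web    Gus
5      16    win  Quinn
add column errors_x2 = t['errors'] * 2:
   errors device   user  errors_x2
2      13    web    Gus         26
5      16    win  Quinn         32

26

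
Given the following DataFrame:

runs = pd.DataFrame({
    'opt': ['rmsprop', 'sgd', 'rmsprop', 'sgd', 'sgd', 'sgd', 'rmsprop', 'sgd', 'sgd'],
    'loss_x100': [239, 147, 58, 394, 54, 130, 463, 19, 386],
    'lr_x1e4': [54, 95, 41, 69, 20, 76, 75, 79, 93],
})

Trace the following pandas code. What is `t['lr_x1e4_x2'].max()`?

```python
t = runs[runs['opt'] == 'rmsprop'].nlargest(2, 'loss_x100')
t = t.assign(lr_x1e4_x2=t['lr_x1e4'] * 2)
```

150

filter rows where opt == 'rmsprop':
       opt  loss_x100  lr_x1e4
0  rmsprop        239       54
2  rmsprop         58       41
6  rmsprop        463       75
take 2 rows with largest loss_x100:
       opt  loss_x100  lr_x1e4
6  rmsprop        463       75
0  rmsprop        239       54
add column lr_x1e4_x2 = t['lr_x1e4'] * 2:
       opt  loss_x100  lr_x1e4  lr_x1e4_x2
6  rmsprop        463       75         150
0  rmsprop        239       54         108
Finally, max of column 'lr_x1e4_x2' = 150.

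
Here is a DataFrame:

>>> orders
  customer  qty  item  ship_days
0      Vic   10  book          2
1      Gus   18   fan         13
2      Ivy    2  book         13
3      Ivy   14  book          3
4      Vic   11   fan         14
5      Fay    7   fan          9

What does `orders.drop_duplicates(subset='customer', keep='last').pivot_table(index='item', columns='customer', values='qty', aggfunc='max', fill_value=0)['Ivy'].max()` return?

14

drop duplicate customer (keep=last):
  customer  qty  item  ship_days
1      Gus   18   fan         13
3      Ivy   14  book          3
4      Vic   11   fan         14
5      Fay    7   fan          9
pivot: rows=item, cols=customer, max(qty):
customer  Fay  Gus  Ivy  Vic
item                        
book        0    0   14    0
fan         7   18    0   11
Finally, max of column 'Ivy' = 14.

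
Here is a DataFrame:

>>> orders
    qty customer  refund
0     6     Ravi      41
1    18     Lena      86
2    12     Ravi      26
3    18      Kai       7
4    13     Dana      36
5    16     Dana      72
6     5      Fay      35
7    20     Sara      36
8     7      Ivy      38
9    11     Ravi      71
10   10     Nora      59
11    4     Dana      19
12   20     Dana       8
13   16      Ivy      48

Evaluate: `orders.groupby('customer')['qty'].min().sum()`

88

group by customer, min of qty:
customer
Dana     4
Fay      5
Ivy      7
Kai     18
Lena    18
Nora    10
Ravi     6
Sara    20
Name: qty, dtype: int64
sum of the resulting series → 88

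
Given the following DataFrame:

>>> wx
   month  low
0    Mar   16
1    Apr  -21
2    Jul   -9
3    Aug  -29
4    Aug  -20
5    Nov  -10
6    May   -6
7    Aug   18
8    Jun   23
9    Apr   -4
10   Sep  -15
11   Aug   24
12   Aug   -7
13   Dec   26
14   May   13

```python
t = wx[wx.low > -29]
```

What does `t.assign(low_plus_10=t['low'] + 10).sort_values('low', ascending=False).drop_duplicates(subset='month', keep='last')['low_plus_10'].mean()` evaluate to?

filter rows where low > -29:
   month  low
0    Mar   16
1    Apr  -21
2    Jul   -9
4    Aug  -20
5    Nov  -10
6    May   -6
7    Aug   18
8    Jun   23
9    Apr   -4
10   Sep  -15
11   Aug   24
12   Aug   -7
13   Dec   26
14   May   13
add column low_plus_10 = t['low'] + 10:
   month  low  low_plus_10
0    Mar   16           26
1    Apr  -21          -11
2    Jul   -9            1
4    Aug  -20          -10
5    Nov  -10            0
6    May   -6            4
7    Aug   18           28
8    Jun   23           33
9    Apr   -4            6
10   Sep  -15           -5
11   Aug   24           34
12   Aug   -7            3
13   Dec   26           36
14   May   13           23
sort by low descending:
   month  low  low_plus_10
13   Dec   26           36
11   Aug   24           34
8    Jun   23           33
7    Aug   18           28
0    Mar   16           26
14   May   13           23
9    Apr   -4            6
6    May   -6            4
12   Aug   -7            3
2    Jul   -9            1
5    Nov  -10            0
10   Sep  -15           -5
4    Aug  -20          -10
1    Apr  -21          -11
drop duplicate month (keep=last):
   month  low  low_plus_10
13   Dec   26           36
8    Jun   23           33
0    Mar   16           26
6    May   -6            4
2    Jul   -9            1
5    Nov  -10            0
10   Sep  -15           -5
4    Aug  -20          -10
1    Apr  -21          -11
Taking the mean of column 'low_plus_10' gives 8.22222222222.

8.22222222222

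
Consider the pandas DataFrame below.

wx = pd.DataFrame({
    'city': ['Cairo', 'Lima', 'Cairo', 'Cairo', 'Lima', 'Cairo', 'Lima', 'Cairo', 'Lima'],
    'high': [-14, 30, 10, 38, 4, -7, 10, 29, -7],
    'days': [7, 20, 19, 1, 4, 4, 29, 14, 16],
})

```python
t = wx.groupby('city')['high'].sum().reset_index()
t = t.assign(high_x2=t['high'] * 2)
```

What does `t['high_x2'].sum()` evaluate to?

group by city, sum of high:
city
Cairo    56
Lima     37
Name: high, dtype: int64
reset_index():
    city  high
0  Cairo    56
1   Lima    37
add column high_x2 = t['high'] * 2:
    city  high  high_x2
0  Cairo    56      112
1   Lima    37       74
Then the sum of column 'high_x2': 186

186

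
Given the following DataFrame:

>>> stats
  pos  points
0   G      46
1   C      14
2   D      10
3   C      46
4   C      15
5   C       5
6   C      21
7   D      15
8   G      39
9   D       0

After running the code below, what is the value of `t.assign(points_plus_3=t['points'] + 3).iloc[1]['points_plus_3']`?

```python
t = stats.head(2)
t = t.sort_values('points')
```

49

take first 2 rows:
  pos  points
0   G      46
1   C      14
sort by points:
  pos  points
1   C      14
0   G      46
add column points_plus_3 = t['points'] + 3:
  pos  points  points_plus_3
1   C      14             17
0   G      46             49
value at position 1, column 'points_plus_3' → 49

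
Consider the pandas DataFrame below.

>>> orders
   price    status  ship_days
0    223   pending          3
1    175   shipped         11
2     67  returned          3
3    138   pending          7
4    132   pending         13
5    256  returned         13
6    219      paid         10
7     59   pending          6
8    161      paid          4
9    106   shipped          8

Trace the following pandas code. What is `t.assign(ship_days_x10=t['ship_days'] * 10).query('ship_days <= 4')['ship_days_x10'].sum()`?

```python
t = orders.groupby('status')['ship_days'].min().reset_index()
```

100

group by status, min of ship_days:
status
paid        4
pending     3
returned    3
shipped     8
Name: ship_days, dtype: int64
reset_index():
     status  ship_days
0      paid          4
1   pending          3
2  returned          3
3   shipped          8
add column ship_days_x10 = t['ship_days'] * 10:
     status  ship_days  ship_days_x10
0      paid          4             40
1   pending          3             30
2  returned          3             30
3   shipped          8             80
filter rows where ship_days <= 4:
     status  ship_days  ship_days_x10
0      paid          4             40
1   pending          3             30
2  returned          3             30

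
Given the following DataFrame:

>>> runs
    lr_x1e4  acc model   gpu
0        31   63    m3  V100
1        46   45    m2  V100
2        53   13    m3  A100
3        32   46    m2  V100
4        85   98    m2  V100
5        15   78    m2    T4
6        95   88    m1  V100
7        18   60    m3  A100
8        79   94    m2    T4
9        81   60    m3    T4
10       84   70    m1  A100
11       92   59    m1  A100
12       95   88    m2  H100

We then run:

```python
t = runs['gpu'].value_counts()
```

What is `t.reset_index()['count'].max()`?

5

value_counts of gpu:
gpu
V100    5
A100    4
T4      3
H100    1
Name: count, dtype: int64
reset_index():
    gpu  count
0  V100      5
1  A100      4
2    T4      3
3  H100      1
max of column 'count' → 5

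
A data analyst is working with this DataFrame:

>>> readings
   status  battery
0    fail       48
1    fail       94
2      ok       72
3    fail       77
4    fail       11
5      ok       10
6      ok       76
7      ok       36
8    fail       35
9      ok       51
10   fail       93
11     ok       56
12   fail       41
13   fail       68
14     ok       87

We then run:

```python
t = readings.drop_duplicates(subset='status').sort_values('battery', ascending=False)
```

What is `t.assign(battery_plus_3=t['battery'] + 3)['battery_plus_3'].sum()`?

126

drop duplicate status (keep=first):
  status  battery
0   fail       48
2     ok       72
sort by battery descending:
  status  battery
2     ok       72
0   fail       48
add column battery_plus_3 = t['battery'] + 3:
  status  battery  battery_plus_3
2     ok       72              75
0   fail       48              51
Hence 126.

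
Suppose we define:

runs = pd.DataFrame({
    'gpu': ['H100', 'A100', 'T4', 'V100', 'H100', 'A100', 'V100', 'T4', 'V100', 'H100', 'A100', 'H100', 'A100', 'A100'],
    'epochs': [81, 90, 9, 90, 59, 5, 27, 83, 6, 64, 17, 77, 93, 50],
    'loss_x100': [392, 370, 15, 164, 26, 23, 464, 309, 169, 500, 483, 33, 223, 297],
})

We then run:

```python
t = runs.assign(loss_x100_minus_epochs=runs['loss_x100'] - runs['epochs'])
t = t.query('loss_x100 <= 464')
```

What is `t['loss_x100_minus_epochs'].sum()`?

1815

add column loss_x100_minus_epochs = runs['loss_x100'] - runs['epochs']:
     gpu  epochs  loss_x100  loss_x100_minus_epochs
0   H100      81        392                     311
1   A100      90        370                     280
2     T4       9         15                       6
3   V100      90        164                      74
4   H100      59         26                     -33
5   A100       5         23                      18
6   V100      27        464                     437
7     T4      83        309                     226
8   V100       6        169                     163
9   H100      64        500                     436
10  A100      17        483                     466
11  H100      77         33                     -44
12  A100      93        223                     130
13  A100      50        297                     247
filter rows where loss_x100 <= 464:
     gpu  epochs  loss_x100  loss_x100_minus_epochs
0   H100      81        392                     311
1   A100      90        370                     280
2     T4       9         15                       6
3   V100      90        164                      74
4   H100      59         26                     -33
5   A100       5         23                      18
6   V100      27        464                     437
7     T4      83        309                     226
8   V100       6        169                     163
11  H100      77         33                     -44
12  A100      93        223                     130
13  A100      50        297                     247
The sum of column 'loss_x100_minus_epochs' is 1815.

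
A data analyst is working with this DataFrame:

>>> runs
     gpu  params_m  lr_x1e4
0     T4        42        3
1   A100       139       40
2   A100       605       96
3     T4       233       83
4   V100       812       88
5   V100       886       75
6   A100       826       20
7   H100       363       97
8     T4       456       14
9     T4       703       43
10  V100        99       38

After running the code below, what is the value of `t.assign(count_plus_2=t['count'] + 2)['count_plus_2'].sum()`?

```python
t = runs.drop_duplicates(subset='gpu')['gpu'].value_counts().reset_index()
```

12

drop duplicate gpu (keep=first):
    gpu  params_m  lr_x1e4
0    T4        42        3
1  A100       139       40
4  V100       812       88
7  H100       363       97
value_counts of gpu:
gpu
T4      1
A100    1
V100    1
H100    1
Name: count, dtype: int64
reset_index():
    gpu  count
0    T4      1
1  A100      1
2  V100      1
3  H100      1
add column count_plus_2 = t['count'] + 2:
    gpu  count  count_plus_2
0    T4      1             3
1  A100      1             3
2  V100      1             3
3  H100      1             3
Finally, sum of column 'count_plus_2' = 12.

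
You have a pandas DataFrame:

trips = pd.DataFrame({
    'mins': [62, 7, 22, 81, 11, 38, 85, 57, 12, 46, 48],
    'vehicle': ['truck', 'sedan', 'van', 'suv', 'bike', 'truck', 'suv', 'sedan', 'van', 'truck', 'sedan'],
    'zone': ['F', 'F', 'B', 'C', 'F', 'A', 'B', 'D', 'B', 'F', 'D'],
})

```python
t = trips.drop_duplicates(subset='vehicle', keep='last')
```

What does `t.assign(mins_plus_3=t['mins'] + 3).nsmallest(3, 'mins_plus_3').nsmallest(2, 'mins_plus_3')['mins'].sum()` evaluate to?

23

drop duplicate vehicle (keep=last):
    mins vehicle zone
4     11    bike    F
6     85     suv    B
8     12     van    B
9     46   truck    F
10    48   sedan    D
add column mins_plus_3 = t['mins'] + 3:
    mins vehicle zone  mins_plus_3
4     11    bike    F           14
6     85     suv    B           88
8     12     van    B           15
9     46   truck    F           49
10    48   sedan    D           51
take 3 rows with smallest mins_plus_3:
   mins vehicle zone  mins_plus_3
4    11    bike    F           14
8    12     van    B           15
9    46   truck    F           49
take 2 rows with smallest mins_plus_3:
   mins vehicle zone  mins_plus_3
4    11    bike    F           14
8    12     van    B           15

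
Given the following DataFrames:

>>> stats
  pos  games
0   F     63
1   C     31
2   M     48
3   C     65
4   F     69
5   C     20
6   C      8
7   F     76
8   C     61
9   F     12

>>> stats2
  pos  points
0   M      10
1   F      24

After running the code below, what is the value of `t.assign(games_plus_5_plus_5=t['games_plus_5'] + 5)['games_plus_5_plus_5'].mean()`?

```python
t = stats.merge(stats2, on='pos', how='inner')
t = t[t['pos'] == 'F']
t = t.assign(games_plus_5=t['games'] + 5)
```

65.0

merge on 'pos' (how='inner') → 5 rows:
  pos  games  points
0   F     63      24
1   M     48      10
2   F     69      24
3   F     76      24
4   F     12      24
filter rows where pos == 'F':
  pos  games  points
0   F     63      24
2   F     69      24
3   F     76      24
4   F     12      24
add column games_plus_5 = t['games'] + 5:
  pos  games  points  games_plus_5
0   F     63      24            68
2   F     69      24            74
3   F     76      24            81
4   F     12      24            17
add column games_plus_5_plus_5 = t['games_plus_5'] + 5:
  pos  games  points  games_plus_5  games_plus_5_plus_5
0   F     63      24            68                   73
2   F     69      24            74                   79
3   F     76      24            81                   86
4   F     12      24            17                   22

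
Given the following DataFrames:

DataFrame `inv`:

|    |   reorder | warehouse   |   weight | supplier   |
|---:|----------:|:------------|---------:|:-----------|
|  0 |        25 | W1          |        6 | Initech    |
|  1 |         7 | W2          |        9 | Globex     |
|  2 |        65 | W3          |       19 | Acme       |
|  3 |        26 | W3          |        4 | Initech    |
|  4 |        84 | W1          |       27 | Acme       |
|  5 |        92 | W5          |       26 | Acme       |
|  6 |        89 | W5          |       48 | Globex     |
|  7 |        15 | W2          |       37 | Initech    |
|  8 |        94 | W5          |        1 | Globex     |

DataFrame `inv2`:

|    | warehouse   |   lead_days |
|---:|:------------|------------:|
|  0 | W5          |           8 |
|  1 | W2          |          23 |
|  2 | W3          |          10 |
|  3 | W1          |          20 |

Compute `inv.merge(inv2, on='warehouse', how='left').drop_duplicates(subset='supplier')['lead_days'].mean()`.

merge on 'warehouse' (how='left') → 9 rows:
   reorder warehouse  weight supplier  lead_days
0       25        W1       6  Initech         20
1        7        W2       9   Globex         23
2       65        W3      19     Acme         10
3       26        W3       4  Initech         10
4       84        W1      27     Acme         20
5       92        W5      26     Acme          8
6       89        W5      48   Globex          8
7       15        W2      37  Initech         23
8       94        W5       1   Globex          8
drop duplicate supplier (keep=first):
   reorder warehouse  weight supplier  lead_days
0       25        W1       6  Initech         20
1        7        W2       9   Globex         23
2       65        W3      19     Acme         10

17.6666666667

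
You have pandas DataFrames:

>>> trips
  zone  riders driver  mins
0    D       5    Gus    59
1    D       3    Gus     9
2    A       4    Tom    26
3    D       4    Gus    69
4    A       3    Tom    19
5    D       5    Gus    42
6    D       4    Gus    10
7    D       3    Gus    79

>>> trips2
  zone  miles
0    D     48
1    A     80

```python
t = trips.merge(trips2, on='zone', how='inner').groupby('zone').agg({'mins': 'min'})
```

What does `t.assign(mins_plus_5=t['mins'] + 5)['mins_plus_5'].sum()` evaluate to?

merge on 'zone' (how='inner') → 8 rows:
  zone  riders driver  mins  miles
0    D       5    Gus    59     48
1    D       3    Gus     9     48
2    A       4    Tom    26     80
3    D       4    Gus    69     48
4    A       3    Tom    19     80
5    D       5    Gus    42     48
6    D       4    Gus    10     48
7    D       3    Gus    79     48
group by zone, min of mins:
      mins
zone      
A       19
D        9
add column mins_plus_5 = t['mins'] + 5:
      mins  mins_plus_5
zone                   
A       19           24
D        9           14
Then the sum of column 'mins_plus_5': 38

38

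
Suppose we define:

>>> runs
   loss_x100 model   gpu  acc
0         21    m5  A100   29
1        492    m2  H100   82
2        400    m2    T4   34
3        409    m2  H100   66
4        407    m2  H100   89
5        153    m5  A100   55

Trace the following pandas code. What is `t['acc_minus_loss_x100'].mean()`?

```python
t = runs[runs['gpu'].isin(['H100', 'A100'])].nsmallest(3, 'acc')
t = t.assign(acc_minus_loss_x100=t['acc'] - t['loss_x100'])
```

-144.333333333

filter rows where gpu in ['H100', 'A100']:
   loss_x100 model   gpu  acc
0         21    m5  A100   29
1        492    m2  H100   82
3        409    m2  H100   66
4        407    m2  H100   89
5        153    m5  A100   55
take 3 rows with smallest acc:
   loss_x100 model   gpu  acc
0         21    m5  A100   29
5        153    m5  A100   55
3        409    m2  H100   66
add column acc_minus_loss_x100 = t['acc'] - t['loss_x100']:
   loss_x100 model   gpu  acc  acc_minus_loss_x100
0         21    m5  A100   29                    8
5        153    m5  A100   55                  -98
3        409    m2  H100   66                 -343
Finally, mean of column 'acc_minus_loss_x100' = -144.333333333.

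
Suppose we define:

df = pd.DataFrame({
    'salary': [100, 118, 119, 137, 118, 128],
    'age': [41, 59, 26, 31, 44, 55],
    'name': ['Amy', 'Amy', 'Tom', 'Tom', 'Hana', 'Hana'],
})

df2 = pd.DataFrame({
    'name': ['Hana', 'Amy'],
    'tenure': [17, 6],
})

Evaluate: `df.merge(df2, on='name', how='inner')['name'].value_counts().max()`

merge on 'name' (how='inner') → 4 rows:
   salary  age  name  tenure
0     100   41   Amy       6
1     118   59   Amy       6
2     118   44  Hana      17
3     128   55  Hana      17
value_counts of name:
name
Amy     2
Hana    2
Name: count, dtype: int64
Then the max of the resulting series: 2

2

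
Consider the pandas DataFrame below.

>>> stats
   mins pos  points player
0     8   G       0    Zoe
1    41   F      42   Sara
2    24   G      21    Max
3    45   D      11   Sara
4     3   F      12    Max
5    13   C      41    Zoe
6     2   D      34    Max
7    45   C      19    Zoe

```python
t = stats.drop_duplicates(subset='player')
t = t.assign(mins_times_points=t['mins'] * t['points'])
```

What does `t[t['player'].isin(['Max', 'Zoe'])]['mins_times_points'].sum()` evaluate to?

drop duplicate player (keep=first):
   mins pos  points player
0     8   G       0    Zoe
1    41   F      42   Sara
2    24   G      21    Max
add column mins_times_points = t['mins'] * t['points']:
   mins pos  points player  mins_times_points
0     8   G       0    Zoe                  0
1    41   F      42   Sara               1722
2    24   G      21    Max                504
filter rows where player in ['Max', 'Zoe']:
   mins pos  points player  mins_times_points
0     8   G       0    Zoe                  0
2    24   G      21    Max                504
Finally, sum of column 'mins_times_points' = 504.

504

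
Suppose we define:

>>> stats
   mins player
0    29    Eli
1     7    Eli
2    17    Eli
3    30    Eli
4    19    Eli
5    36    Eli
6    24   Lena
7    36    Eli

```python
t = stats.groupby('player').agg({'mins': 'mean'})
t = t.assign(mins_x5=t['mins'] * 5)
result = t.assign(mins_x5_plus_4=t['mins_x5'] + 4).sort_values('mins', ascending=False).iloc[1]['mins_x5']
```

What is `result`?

120.0

group by player, mean of mins:
             mins
player           
Eli     24.857143
Lena    24.000000
add column mins_x5 = t['mins'] * 5:
             mins     mins_x5
player                       
Eli     24.857143  124.285714
Lena    24.000000  120.000000
add column mins_x5_plus_4 = t['mins_x5'] + 4:
             mins     mins_x5  mins_x5_plus_4
player                                       
Eli     24.857143  124.285714      128.285714
Lena    24.000000  120.000000      124.000000
sort by mins descending:
             mins     mins_x5  mins_x5_plus_4
player                                       
Eli     24.857143  124.285714      128.285714
Lena    24.000000  120.000000      124.000000
Taking the value at position 1, column 'mins_x5' gives 120.0.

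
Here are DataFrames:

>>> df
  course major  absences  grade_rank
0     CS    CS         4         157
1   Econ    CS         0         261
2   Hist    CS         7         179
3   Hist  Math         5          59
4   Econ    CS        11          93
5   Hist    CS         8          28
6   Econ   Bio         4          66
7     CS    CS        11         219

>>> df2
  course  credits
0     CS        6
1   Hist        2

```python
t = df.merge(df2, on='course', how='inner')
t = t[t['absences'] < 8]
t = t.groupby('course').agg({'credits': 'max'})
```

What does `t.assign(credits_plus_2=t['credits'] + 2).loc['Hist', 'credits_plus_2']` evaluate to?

merge on 'course' (how='inner') → 5 rows:
  course major  absences  grade_rank  credits
0     CS    CS         4         157        6
1   Hist    CS         7         179        2
2   Hist  Math         5          59        2
3   Hist    CS         8          28        2
4     CS    CS        11         219        6
filter rows where absences < 8:
  course major  absences  grade_rank  credits
0     CS    CS         4         157        6
1   Hist    CS         7         179        2
2   Hist  Math         5          59        2
group by course, max of credits:
        credits
course         
CS            6
Hist          2
add column credits_plus_2 = t['credits'] + 2:
        credits  credits_plus_2
course                         
CS            6               8
Hist          2               4
Then the value at row 'Hist', column 'credits_plus_2': 4

4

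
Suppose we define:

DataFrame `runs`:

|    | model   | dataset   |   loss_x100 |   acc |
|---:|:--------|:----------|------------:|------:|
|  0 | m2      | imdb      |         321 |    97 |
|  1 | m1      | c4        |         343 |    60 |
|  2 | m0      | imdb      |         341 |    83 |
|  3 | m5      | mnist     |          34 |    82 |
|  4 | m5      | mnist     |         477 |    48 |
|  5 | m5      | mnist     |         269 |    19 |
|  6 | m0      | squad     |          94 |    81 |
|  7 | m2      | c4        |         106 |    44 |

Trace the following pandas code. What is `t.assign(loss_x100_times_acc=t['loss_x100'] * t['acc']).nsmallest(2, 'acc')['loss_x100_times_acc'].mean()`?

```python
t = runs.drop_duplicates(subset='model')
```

drop duplicate model (keep=first):
  model dataset  loss_x100  acc
0    m2    imdb        321   97
1    m1      c4        343   60
2    m0    imdb        341   83
3    m5   mnist         34   82
add column loss_x100_times_acc = t['loss_x100'] * t['acc']:
  model dataset  loss_x100  acc  loss_x100_times_acc
0    m2    imdb        321   97                31137
1    m1      c4        343   60                20580
2    m0    imdb        341   83                28303
3    m5   mnist         34   82                 2788
take 2 rows with smallest acc:
  model dataset  loss_x100  acc  loss_x100_times_acc
1    m1      c4        343   60                20580
3    m5   mnist         34   82                 2788
Hence 11684.0.

11684.0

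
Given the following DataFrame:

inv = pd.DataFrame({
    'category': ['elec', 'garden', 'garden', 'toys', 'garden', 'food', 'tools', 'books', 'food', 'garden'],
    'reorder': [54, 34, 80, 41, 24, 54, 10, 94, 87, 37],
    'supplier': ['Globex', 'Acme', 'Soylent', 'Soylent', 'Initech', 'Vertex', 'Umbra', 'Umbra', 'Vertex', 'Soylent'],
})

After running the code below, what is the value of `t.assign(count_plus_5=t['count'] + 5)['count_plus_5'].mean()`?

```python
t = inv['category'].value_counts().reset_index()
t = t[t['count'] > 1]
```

8.0

value_counts of category:
category
garden    4
food      2
elec      1
toys      1
tools     1
books     1
Name: count, dtype: int64
reset_index():
  category  count
0   garden      4
1     food      2
2     elec      1
3     toys      1
4    tools      1
5    books      1
filter rows where count > 1:
  category  count
0   garden      4
1     food      2
add column count_plus_5 = t['count'] + 5:
  category  count  count_plus_5
0   garden      4             9
1     food      2             7
Taking the mean of column 'count_plus_5' gives 8.0.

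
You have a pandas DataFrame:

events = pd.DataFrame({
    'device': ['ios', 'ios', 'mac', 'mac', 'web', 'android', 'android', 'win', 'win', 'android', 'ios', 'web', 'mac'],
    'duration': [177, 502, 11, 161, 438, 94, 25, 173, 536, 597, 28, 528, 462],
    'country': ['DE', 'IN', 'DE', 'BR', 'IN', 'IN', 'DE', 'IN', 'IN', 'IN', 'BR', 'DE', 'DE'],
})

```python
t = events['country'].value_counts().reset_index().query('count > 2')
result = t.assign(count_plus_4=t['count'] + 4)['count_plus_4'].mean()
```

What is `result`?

value_counts of country:
country
IN    6
DE    5
BR    2
Name: count, dtype: int64
reset_index():
  country  count
0      IN      6
1      DE      5
2      BR      2
filter rows where count > 2:
  country  count
0      IN      6
1      DE      5
add column count_plus_4 = t['count'] + 4:
  country  count  count_plus_4
0      IN      6            10
1      DE      5             9
Then the mean of column 'count_plus_4': 9.5

9.5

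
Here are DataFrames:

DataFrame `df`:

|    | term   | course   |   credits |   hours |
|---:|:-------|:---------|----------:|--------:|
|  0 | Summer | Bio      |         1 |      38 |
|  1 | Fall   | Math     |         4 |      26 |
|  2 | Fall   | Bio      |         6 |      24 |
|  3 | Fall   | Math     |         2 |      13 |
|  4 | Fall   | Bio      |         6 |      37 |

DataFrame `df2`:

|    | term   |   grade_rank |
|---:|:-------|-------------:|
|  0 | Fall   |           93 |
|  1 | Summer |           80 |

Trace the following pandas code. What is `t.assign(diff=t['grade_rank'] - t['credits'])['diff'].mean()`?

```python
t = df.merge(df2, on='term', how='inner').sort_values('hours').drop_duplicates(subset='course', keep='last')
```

merge on 'term' (how='inner') → 5 rows:
     term course  credits  hours  grade_rank
0  Summer    Bio        1     38          80
1    Fall   Math        4     26          93
2    Fall    Bio        6     24          93
3    Fall   Math        2     13          93
4    Fall    Bio        6     37          93
sort by hours:
     term course  credits  hours  grade_rank
3    Fall   Math        2     13          93
2    Fall    Bio        6     24          93
1    Fall   Math        4     26          93
4    Fall    Bio        6     37          93
0  Summer    Bio        1     38          80
drop duplicate course (keep=last):
     term course  credits  hours  grade_rank
1    Fall   Math        4     26          93
0  Summer    Bio        1     38          80
add column diff = t['grade_rank'] - t['credits']:
     term course  credits  hours  grade_rank  diff
1    Fall   Math        4     26          93    89
0  Summer    Bio        1     38          80    79
mean of column 'diff' → 84.0

84.0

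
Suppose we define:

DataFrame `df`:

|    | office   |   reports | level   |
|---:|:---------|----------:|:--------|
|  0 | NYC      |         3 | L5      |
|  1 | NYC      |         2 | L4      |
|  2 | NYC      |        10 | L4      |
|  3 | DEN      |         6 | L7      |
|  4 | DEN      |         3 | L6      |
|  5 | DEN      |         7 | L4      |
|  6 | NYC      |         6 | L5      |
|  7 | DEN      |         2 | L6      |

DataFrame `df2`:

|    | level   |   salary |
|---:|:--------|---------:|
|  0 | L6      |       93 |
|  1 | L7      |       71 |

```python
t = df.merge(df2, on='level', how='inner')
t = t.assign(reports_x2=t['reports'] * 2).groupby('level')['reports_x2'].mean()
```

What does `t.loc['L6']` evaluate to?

5.0

merge on 'level' (how='inner') → 3 rows:
  office  reports level  salary
0    DEN        6    L7      71
1    DEN        3    L6      93
2    DEN        2    L6      93
add column reports_x2 = t['reports'] * 2:
  office  reports level  salary  reports_x2
0    DEN        6    L7      71          12
1    DEN        3    L6      93           6
2    DEN        2    L6      93           4
group by level, mean of reports_x2:
level
L6     5.0
L7    12.0
Name: reports_x2, dtype: float64
Taking the value at index 'L6' gives 5.0.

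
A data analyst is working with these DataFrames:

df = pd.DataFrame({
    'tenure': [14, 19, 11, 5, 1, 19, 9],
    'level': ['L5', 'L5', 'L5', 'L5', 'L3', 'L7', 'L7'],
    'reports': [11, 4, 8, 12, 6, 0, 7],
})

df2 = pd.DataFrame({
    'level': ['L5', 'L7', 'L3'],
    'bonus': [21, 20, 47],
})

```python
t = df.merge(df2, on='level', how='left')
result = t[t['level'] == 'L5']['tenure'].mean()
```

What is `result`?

merge on 'level' (how='left') → 7 rows:
   tenure level  reports  bonus
0      14    L5       11     21
1      19    L5        4     21
2      11    L5        8     21
3       5    L5       12     21
4       1    L3        6     47
5      19    L7        0     20
6       9    L7        7     20
filter rows where level == 'L5':
   tenure level  reports  bonus
0      14    L5       11     21
1      19    L5        4     21
2      11    L5        8     21
3       5    L5       12     21
Finally, mean of column 'tenure' = 12.25.

12.25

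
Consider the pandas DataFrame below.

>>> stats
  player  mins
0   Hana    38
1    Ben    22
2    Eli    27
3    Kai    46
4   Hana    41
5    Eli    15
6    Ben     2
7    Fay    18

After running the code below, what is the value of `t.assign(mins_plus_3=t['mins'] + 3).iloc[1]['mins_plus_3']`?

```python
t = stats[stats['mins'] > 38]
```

filter rows where mins > 38:
  player  mins
3    Kai    46
4   Hana    41
add column mins_plus_3 = t['mins'] + 3:
  player  mins  mins_plus_3
3    Kai    46           49
4   Hana    41           44
The value at position 1, column 'mins_plus_3' is 44.

44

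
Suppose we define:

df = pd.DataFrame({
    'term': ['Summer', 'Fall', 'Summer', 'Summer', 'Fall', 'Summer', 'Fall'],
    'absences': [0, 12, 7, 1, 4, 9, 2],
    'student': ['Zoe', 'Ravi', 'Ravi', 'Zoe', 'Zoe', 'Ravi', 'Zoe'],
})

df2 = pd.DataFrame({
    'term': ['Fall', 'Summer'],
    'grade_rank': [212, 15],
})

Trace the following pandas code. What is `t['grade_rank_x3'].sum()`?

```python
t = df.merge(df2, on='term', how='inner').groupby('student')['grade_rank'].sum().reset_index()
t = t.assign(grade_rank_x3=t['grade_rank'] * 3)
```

2088

merge on 'term' (how='inner') → 7 rows:
     term  absences student  grade_rank
0  Summer         0     Zoe          15
1    Fall        12    Ravi         212
2  Summer         7    Ravi          15
3  Summer         1     Zoe          15
4    Fall         4     Zoe         212
5  Summer         9    Ravi          15
6    Fall         2     Zoe         212
group by student, sum of grade_rank:
student
Ravi    242
Zoe     454
Name: grade_rank, dtype: int64
reset_index():
  student  grade_rank
0    Ravi         242
1     Zoe         454
add column grade_rank_x3 = t['grade_rank'] * 3:
  student  grade_rank  grade_rank_x3
0    Ravi         242            726
1     Zoe         454           1362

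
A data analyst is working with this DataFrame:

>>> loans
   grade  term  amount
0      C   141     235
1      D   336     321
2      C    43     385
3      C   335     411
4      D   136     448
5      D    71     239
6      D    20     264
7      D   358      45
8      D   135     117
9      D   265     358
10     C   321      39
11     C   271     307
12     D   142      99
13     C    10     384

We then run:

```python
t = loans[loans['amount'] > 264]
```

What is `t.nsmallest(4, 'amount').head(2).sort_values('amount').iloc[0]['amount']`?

filter rows where amount > 264:
   grade  term  amount
1      D   336     321
2      C    43     385
3      C   335     411
4      D   136     448
9      D   265     358
11     C   271     307
13     C    10     384
take 4 rows with smallest amount:
   grade  term  amount
11     C   271     307
1      D   336     321
9      D   265     358
13     C    10     384
take first 2 rows:
   grade  term  amount
11     C   271     307
1      D   336     321
sort by amount:
   grade  term  amount
11     C   271     307
1      D   336     321

307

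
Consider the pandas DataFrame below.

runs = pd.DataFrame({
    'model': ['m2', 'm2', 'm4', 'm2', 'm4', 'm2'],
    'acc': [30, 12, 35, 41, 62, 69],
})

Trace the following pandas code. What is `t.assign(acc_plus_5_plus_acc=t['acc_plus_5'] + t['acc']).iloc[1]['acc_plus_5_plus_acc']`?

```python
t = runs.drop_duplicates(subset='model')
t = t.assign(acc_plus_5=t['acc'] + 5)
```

drop duplicate model (keep=first):
  model  acc
0    m2   30
2    m4   35
add column acc_plus_5 = t['acc'] + 5:
  model  acc  acc_plus_5
0    m2   30          35
2    m4   35          40
add column acc_plus_5_plus_acc = t['acc_plus_5'] + t['acc']:
  model  acc  acc_plus_5  acc_plus_5_plus_acc
0    m2   30          35                   65
2    m4   35          40                   75

75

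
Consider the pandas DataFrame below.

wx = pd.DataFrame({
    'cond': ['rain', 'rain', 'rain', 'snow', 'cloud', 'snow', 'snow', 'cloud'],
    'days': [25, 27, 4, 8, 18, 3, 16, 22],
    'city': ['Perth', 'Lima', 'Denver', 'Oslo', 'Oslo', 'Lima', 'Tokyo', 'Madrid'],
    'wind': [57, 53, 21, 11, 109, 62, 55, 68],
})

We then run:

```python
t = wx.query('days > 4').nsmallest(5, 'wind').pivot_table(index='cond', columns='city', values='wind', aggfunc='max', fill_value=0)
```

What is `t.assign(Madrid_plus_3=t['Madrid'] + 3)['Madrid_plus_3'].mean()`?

filter rows where days > 4:
    cond  days    city  wind
0   rain    25   Perth    57
1   rain    27    Lima    53
3   snow     8    Oslo    11
4  cloud    18    Oslo   109
6   snow    16   Tokyo    55
7  cloud    22  Madrid    68
take 5 rows with smallest wind:
    cond  days    city  wind
3   snow     8    Oslo    11
1   rain    27    Lima    53
6   snow    16   Tokyo    55
0   rain    25   Perth    57
7  cloud    22  Madrid    68
pivot: rows=cond, cols=city, max(wind):
city   Lima  Madrid  Oslo  Perth  Tokyo
cond                                   
cloud     0      68     0      0      0
rain     53       0     0     57      0
snow      0       0    11      0     55
add column Madrid_plus_3 = t['Madrid'] + 3:
city   Lima  Madrid  Oslo  Perth  Tokyo  Madrid_plus_3
cond                                                  
cloud     0      68     0      0      0             71
rain     53       0     0     57      0              3
snow      0       0    11      0     55              3
So mean() = 25.6666666667.

25.6666666667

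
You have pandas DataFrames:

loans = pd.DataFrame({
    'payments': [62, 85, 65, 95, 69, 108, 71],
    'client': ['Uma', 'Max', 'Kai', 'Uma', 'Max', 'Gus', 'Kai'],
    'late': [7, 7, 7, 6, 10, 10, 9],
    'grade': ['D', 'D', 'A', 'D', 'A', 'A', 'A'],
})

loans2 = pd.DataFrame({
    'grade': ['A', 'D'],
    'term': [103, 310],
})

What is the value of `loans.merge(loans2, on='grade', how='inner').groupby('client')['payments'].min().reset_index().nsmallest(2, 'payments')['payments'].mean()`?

63.5

merge on 'grade' (how='inner') → 7 rows:
   payments client  late grade  term
0        62    Uma     7     D   310
1        85    Max     7     D   310
2        65    Kai     7     A   103
3        95    Uma     6     D   310
4        69    Max    10     A   103
5       108    Gus    10     A   103
6        71    Kai     9     A   103
group by client, min of payments:
client
Gus    108
Kai     65
Max     69
Uma     62
Name: payments, dtype: int64
reset_index():
  client  payments
0    Gus       108
1    Kai        65
2    Max        69
3    Uma        62
take 2 rows with smallest payments:
  client  payments
3    Uma        62
1    Kai        65
The mean of column 'payments' is 63.5.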